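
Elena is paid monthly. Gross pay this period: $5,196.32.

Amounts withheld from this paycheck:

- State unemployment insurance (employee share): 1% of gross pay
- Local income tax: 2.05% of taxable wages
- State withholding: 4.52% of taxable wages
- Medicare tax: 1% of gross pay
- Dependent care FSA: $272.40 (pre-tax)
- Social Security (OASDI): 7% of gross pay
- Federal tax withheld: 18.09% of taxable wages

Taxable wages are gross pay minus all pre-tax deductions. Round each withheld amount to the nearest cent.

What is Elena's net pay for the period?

$3,242.02

Dependent care FSA: $272.40
Taxable wages = $5,196.32 − $272.40 = $4,923.92
State withholding: $4,923.92 × 0.0452 = $222.56
Local income tax: $4,923.92 × 0.0205 = $100.94
Federal tax withheld: $4,923.92 × 0.1809 = $890.74
State unemployment insurance (employee share): $5,196.32 × 0.01 = $51.96
Medicare tax: $5,196.32 × 0.01 = $51.96
Social Security (OASDI): $5,196.32 × 0.07 = $363.74
Total deductions = $272.40 + $222.56 + $100.94 + $890.74 + $51.96 + $51.96 + $363.74 = $1,954.30
Net pay = $5,196.32 − $1,954.30 = $3,242.02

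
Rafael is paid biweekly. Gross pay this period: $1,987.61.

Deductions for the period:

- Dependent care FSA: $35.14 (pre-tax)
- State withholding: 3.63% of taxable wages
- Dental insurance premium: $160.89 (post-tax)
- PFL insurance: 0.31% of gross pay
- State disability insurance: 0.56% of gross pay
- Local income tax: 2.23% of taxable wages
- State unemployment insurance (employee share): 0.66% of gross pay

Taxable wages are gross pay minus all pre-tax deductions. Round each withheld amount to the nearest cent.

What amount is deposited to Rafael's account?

Dependent care FSA: $35.14
Taxable wages = $1,987.61 − $35.14 = $1,952.47
State withholding: $1,952.47 × 0.0363 = $70.87
Local income tax: $1,952.47 × 0.0223 = $43.54
State disability insurance: $1,987.61 × 0.0056 = $11.13
PFL insurance: $1,987.61 × 0.0031 = $6.16
State unemployment insurance (employee share): $1,987.61 × 0.0066 = $13.12
Dental insurance premium: $160.89
Total deductions = $35.14 + $70.87 + $43.54 + $11.13 + $6.16 + $13.12 + $160.89 = $340.85
Net pay = $1,987.61 − $340.85 = $1,646.76

$1,646.76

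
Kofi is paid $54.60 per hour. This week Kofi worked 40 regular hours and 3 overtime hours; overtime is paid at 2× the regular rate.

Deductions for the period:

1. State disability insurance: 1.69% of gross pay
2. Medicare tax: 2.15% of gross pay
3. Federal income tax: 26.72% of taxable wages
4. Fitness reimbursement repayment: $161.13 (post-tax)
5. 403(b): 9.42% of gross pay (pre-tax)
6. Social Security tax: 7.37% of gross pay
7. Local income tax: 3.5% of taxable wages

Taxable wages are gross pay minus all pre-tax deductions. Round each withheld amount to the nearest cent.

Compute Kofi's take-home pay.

Regular pay: 40 × $54.60 = $2184.00
Overtime pay: 3 × $54.60 × 2 = $327.60
Gross pay = $2184.00 + $327.60 = $2511.60
403(b): $2511.60 × 0.0942 = $236.59
Taxable wages = $2511.60 − $236.59 = $2275.01
Local income tax: $2275.01 × 0.035 = $79.63
Federal income tax: $2275.01 × 0.2672 = $607.88
State disability insurance: $2511.60 × 0.0169 = $42.45
Medicare tax: $2511.60 × 0.0215 = $54.00
Social Security tax: $2511.60 × 0.0737 = $185.10
Fitness reimbursement repayment: $161.13
Total deductions = $236.59 + $79.63 + $607.88 + $42.45 + $54.00 + $185.10 + $161.13 = $1366.78
Net pay = $2511.60 − $1366.78 = $1144.82

$1144.82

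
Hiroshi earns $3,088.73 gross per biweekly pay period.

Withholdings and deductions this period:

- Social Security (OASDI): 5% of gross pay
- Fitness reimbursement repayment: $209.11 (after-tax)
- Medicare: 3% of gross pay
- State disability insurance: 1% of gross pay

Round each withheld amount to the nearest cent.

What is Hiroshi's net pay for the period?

$2,601.63

Medicare: $3,088.73 × 0.03 = $92.66
Social Security (OASDI): $3,088.73 × 0.05 = $154.44
State disability insurance: $3,088.73 × 0.01 = $30.89
Fitness reimbursement repayment: $209.11
Total deductions = $92.66 + $154.44 + $30.89 + $209.11 = $487.10
Net pay = $3,088.73 − $487.10 = $2,601.63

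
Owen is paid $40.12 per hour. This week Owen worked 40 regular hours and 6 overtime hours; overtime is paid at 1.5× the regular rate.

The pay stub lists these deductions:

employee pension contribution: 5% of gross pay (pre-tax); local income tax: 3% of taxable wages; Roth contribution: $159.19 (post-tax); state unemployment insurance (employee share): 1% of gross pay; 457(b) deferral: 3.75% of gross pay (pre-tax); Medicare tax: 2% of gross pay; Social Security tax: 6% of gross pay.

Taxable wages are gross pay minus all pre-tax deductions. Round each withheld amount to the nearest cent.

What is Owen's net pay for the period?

$1,403.93

Regular pay: 40 × $40.12 = $1,604.80
Overtime pay: 6 × $40.12 × 1.5 = $361.08
Gross pay = $1,604.80 + $361.08 = $1,965.88
457(b) deferral: $1,965.88 × 0.0375 = $73.72
Employee pension contribution: $1,965.88 × 0.05 = $98.29
Pre-tax total = $73.72 + $98.29 = $172.01
Taxable wages = $1,965.88 − $172.01 = $1,793.87
Local income tax: $1,793.87 × 0.03 = $53.82
Medicare tax: $1,965.88 × 0.02 = $39.32
State unemployment insurance (employee share): $1,965.88 × 0.01 = $19.66
Social Security tax: $1,965.88 × 0.06 = $117.95
Roth contribution: $159.19
Total deductions = $73.72 + $98.29 + $53.82 + $39.32 + $19.66 + $117.95 + $159.19 = $561.95
Net pay = $1,965.88 − $561.95 = $1,403.93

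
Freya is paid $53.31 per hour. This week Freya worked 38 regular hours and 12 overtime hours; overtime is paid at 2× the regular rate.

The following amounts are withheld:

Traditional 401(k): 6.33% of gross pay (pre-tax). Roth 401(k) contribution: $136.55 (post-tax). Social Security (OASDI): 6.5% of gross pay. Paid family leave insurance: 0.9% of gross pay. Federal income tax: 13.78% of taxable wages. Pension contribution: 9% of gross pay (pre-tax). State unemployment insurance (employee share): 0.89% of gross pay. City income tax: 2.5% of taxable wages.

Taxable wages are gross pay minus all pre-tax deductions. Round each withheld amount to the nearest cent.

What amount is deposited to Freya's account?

$1,932.37

Regular pay: 38 × $53.31 = $2,025.78
Overtime pay: 12 × $53.31 × 2 = $1,279.44
Gross pay = $2,025.78 + $1,279.44 = $3,305.22
Traditional 401(k): $3,305.22 × 0.0633 = $209.22
Pension contribution: $3,305.22 × 0.09 = $297.47
Pre-tax total = $209.22 + $297.47 = $506.69
Taxable wages = $3,305.22 − $506.69 = $2,798.53
Federal income tax: $2,798.53 × 0.1378 = $385.64
City income tax: $2,798.53 × 0.025 = $69.96
State unemployment insurance (employee share): $3,305.22 × 0.0089 = $29.42
Social Security (OASDI): $3,305.22 × 0.065 = $214.84
Paid family leave insurance: $3,305.22 × 0.009 = $29.75
Roth 401(k) contribution: $136.55
Total deductions = $209.22 + $297.47 + $385.64 + $69.96 + $29.42 + $214.84 + $29.75 + $136.55 = $1,372.85
Net pay = $3,305.22 − $1,372.85 = $1,932.37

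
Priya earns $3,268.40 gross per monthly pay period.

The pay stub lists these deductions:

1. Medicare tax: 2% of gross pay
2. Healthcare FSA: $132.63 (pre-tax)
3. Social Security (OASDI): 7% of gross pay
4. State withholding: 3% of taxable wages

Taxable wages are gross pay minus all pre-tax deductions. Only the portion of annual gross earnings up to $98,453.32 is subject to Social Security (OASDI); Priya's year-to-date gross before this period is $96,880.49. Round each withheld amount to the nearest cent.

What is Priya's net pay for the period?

Healthcare FSA: $132.63
Taxable wages = $3,268.40 − $132.63 = $3,135.77
State withholding: $3,135.77 × 0.03 = $94.07
Medicare tax: $3,268.40 × 0.02 = $65.37
Social Security (OASDI): only $98,453.32 − $96,880.49 = $1,572.83 of this check is subject → $1,572.83 × 0.07 = $110.10
Total deductions = $132.63 + $94.07 + $65.37 + $110.10 = $402.17
Net pay = $3,268.40 − $402.17 = $2,866.23

$2,866.23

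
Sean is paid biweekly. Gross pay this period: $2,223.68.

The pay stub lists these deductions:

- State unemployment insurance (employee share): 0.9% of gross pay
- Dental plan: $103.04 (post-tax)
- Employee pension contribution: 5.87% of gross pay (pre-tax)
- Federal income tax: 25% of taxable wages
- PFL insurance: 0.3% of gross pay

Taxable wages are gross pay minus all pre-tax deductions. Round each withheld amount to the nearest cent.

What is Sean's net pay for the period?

$1,440.14

Employee pension contribution: $2,223.68 × 0.0587 = $130.53
Taxable wages = $2,223.68 − $130.53 = $2,093.15
Federal income tax: $2,093.15 × 0.25 = $523.29
State unemployment insurance (employee share): $2,223.68 × 0.009 = $20.01
PFL insurance: $2,223.68 × 0.003 = $6.67
Dental plan: $103.04
Total deductions = $130.53 + $523.29 + $20.01 + $6.67 + $103.04 = $783.54
Net pay = $2,223.68 − $783.54 = $1,440.14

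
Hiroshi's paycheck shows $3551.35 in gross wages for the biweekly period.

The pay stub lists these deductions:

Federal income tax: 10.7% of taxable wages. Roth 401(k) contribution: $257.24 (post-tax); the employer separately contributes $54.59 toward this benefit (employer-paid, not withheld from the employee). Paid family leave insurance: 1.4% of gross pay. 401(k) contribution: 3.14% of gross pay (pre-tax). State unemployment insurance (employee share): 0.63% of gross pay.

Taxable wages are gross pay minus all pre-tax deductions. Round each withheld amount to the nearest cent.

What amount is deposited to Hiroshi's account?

401(k) contribution: $3551.35 × 0.0314 = $111.51
Taxable wages = $3551.35 − $111.51 = $3439.84
Federal income tax: $3439.84 × 0.107 = $368.06
State unemployment insurance (employee share): $3551.35 × 0.0063 = $22.37
Paid family leave insurance: $3551.35 × 0.014 = $49.72
Roth 401(k) contribution: $257.24
(Employer's $54.59 toward Roth 401(k) contribution is not withheld from the employee.)
Total deductions = $111.51 + $368.06 + $22.37 + $49.72 + $257.24 = $808.90
Net pay = $3551.35 − $808.90 = $2742.45

$2742.45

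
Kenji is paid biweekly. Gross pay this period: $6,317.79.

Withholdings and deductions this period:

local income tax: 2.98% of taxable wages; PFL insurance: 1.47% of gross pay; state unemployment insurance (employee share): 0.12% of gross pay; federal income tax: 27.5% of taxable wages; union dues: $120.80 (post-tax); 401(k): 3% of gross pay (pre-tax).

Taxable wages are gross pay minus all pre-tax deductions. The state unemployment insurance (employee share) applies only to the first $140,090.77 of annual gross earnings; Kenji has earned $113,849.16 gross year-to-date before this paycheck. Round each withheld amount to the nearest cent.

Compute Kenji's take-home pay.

401(k): $6,317.79 × 0.03 = $189.53
Taxable wages = $6,317.79 − $189.53 = $6,128.26
Federal income tax: $6,128.26 × 0.275 = $1,685.27
Local income tax: $6,128.26 × 0.0298 = $182.62
State unemployment insurance (employee share): cap not yet reached, full $6,317.79 is subject → $6,317.79 × 0.0012 = $7.58
PFL insurance: $6,317.79 × 0.0147 = $92.87
Union dues: $120.80
Total deductions = $189.53 + $1,685.27 + $182.62 + $7.58 + $92.87 + $120.80 = $2,278.67
Net pay = $6,317.79 − $2,278.67 = $4,039.12

$4,039.12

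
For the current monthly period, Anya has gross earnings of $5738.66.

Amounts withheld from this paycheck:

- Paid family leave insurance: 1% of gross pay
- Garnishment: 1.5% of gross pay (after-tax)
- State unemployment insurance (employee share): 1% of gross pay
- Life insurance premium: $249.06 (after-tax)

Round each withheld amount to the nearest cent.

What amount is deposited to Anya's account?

State unemployment insurance (employee share): $5738.66 × 0.01 = $57.39
Paid family leave insurance: $5738.66 × 0.01 = $57.39
Garnishment: $5738.66 × 0.015 = $86.08
Life insurance premium: $249.06
Total deductions = $57.39 + $57.39 + $86.08 + $249.06 = $449.92
Net pay = $5738.66 − $449.92 = $5288.74

$5288.74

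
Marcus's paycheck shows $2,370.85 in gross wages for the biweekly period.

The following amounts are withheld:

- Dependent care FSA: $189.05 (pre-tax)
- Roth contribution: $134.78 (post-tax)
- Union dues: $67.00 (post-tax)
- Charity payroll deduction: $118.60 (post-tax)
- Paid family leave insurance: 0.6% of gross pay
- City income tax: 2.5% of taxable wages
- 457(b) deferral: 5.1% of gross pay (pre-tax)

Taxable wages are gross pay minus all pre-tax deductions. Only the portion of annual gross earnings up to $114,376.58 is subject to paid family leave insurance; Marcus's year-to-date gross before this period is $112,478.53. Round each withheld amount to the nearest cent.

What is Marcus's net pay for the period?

$1,677.60

Dependent care FSA: $189.05
457(b) deferral: $2,370.85 × 0.051 = $120.91
Pre-tax total = $189.05 + $120.91 = $309.96
Taxable wages = $2,370.85 − $309.96 = $2,060.89
City income tax: $2,060.89 × 0.025 = $51.52
Paid family leave insurance: only $114,376.58 − $112,478.53 = $1,898.05 of this check is subject → $1,898.05 × 0.006 = $11.39
Charity payroll deduction: $118.60
Roth contribution: $134.78
Union dues: $67.00
Total deductions = $189.05 + $120.91 + $51.52 + $11.39 + $118.60 + $134.78 + $67.00 = $693.25
Net pay = $2,370.85 − $693.25 = $1,677.60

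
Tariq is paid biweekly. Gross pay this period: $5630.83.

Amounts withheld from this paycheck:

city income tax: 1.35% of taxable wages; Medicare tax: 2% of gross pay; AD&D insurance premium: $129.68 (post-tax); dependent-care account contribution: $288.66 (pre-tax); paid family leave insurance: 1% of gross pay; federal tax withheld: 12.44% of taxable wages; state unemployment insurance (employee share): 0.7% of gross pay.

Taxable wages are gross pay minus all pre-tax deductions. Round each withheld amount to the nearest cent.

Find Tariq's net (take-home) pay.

Dependent-care account contribution: $288.66
Taxable wages = $5630.83 − $288.66 = $5342.17
Federal tax withheld: $5342.17 × 0.1244 = $664.57
City income tax: $5342.17 × 0.0135 = $72.12
State unemployment insurance (employee share): $5630.83 × 0.007 = $39.42
Medicare tax: $5630.83 × 0.02 = $112.62
Paid family leave insurance: $5630.83 × 0.01 = $56.31
AD&D insurance premium: $129.68
Total deductions = $288.66 + $664.57 + $72.12 + $39.42 + $112.62 + $56.31 + $129.68 = $1363.38
Net pay = $5630.83 − $1363.38 = $4267.45

$4267.45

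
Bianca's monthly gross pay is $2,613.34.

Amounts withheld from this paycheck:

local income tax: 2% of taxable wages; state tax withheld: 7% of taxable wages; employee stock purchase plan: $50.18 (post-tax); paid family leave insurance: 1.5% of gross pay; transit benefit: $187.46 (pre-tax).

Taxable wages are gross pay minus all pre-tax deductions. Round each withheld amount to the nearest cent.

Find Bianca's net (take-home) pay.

Transit benefit: $187.46
Taxable wages = $2,613.34 − $187.46 = $2,425.88
Local income tax: $2,425.88 × 0.02 = $48.52
State tax withheld: $2,425.88 × 0.07 = $169.81
Paid family leave insurance: $2,613.34 × 0.015 = $39.20
Employee stock purchase plan: $50.18
Total deductions = $187.46 + $48.52 + $169.81 + $39.20 + $50.18 = $495.17
Net pay = $2,613.34 − $495.17 = $2,118.17

$2,118.17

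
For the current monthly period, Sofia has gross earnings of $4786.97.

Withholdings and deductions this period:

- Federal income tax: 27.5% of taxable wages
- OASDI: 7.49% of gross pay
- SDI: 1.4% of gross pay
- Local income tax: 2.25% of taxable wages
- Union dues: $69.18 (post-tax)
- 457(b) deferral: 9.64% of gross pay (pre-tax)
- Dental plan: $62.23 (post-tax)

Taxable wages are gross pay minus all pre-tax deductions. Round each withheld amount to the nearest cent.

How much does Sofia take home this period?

457(b) deferral: $4786.97 × 0.0964 = $461.46
Taxable wages = $4786.97 − $461.46 = $4325.51
Federal income tax: $4325.51 × 0.275 = $1189.52
Local income tax: $4325.51 × 0.0225 = $97.32
SDI: $4786.97 × 0.014 = $67.02
OASDI: $4786.97 × 0.0749 = $358.54
Dental plan: $62.23
Union dues: $69.18
Total deductions = $461.46 + $1189.52 + $97.32 + $67.02 + $358.54 + $62.23 + $69.18 = $2305.27
Net pay = $4786.97 − $2305.27 = $2481.70

$2481.70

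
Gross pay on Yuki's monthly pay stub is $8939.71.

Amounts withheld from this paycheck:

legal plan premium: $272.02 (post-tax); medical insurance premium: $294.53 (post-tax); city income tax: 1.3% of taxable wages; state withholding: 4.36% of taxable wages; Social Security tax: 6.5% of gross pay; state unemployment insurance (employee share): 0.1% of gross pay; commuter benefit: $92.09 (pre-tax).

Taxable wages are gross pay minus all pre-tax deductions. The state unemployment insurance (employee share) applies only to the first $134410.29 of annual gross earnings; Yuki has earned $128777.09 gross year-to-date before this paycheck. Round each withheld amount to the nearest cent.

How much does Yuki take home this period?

$7193.58

Commuter benefit: $92.09
Taxable wages = $8939.71 − $92.09 = $8847.62
City income tax: $8847.62 × 0.013 = $115.02
State withholding: $8847.62 × 0.0436 = $385.76
State unemployment insurance (employee share): only $134410.29 − $128777.09 = $5633.20 of this check is subject → $5633.20 × 0.001 = $5.63
Social Security tax: $8939.71 × 0.065 = $581.08
Legal plan premium: $272.02
Medical insurance premium: $294.53
Total deductions = $92.09 + $115.02 + $385.76 + $5.63 + $581.08 + $272.02 + $294.53 = $1746.13
Net pay = $8939.71 − $1746.13 = $7193.58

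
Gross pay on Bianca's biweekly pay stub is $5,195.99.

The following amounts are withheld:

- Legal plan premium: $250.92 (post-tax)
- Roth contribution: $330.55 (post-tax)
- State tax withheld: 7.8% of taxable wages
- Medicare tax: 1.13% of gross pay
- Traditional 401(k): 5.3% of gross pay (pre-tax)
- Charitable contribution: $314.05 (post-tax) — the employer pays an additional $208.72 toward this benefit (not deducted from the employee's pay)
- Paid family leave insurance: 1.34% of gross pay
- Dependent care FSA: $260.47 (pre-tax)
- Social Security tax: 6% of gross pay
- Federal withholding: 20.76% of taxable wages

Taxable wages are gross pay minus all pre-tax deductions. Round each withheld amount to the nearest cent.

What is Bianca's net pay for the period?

$1,993.58

Traditional 401(k): $5,195.99 × 0.053 = $275.39
Dependent care FSA: $260.47
Pre-tax total = $275.39 + $260.47 = $535.86
Taxable wages = $5,195.99 − $535.86 = $4,660.13
Federal withholding: $4,660.13 × 0.2076 = $967.44
State tax withheld: $4,660.13 × 0.078 = $363.49
Paid family leave insurance: $5,195.99 × 0.0134 = $69.63
Medicare tax: $5,195.99 × 0.0113 = $58.71
Social Security tax: $5,195.99 × 0.06 = $311.76
Roth contribution: $330.55
Charitable contribution: $314.05
Legal plan premium: $250.92
(Employer's $208.72 toward charitable contribution is not withheld from the employee.)
Total deductions = $275.39 + $260.47 + $967.44 + $363.49 + $69.63 + $58.71 + $311.76 + $330.55 + $314.05 + $250.92 = $3,202.41
Net pay = $5,195.99 − $3,202.41 = $1,993.58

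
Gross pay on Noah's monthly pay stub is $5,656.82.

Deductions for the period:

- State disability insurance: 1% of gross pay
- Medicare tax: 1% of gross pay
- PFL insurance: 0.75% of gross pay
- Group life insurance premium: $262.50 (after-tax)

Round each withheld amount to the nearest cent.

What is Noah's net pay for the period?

PFL insurance: $5,656.82 × 0.0075 = $42.43
State disability insurance: $5,656.82 × 0.01 = $56.57
Medicare tax: $5,656.82 × 0.01 = $56.57
Group life insurance premium: $262.50
Total deductions = $42.43 + $56.57 + $56.57 + $262.50 = $418.07
Net pay = $5,656.82 − $418.07 = $5,238.75

$5,238.75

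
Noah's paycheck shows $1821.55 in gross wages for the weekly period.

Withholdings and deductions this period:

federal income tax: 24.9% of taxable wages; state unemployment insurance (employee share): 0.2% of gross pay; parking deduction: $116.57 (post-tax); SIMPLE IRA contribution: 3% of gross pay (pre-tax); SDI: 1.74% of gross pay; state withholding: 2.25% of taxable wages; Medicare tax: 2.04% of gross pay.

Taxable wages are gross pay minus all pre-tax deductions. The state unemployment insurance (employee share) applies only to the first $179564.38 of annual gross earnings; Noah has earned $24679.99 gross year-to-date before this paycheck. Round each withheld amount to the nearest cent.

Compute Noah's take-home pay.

$1098.12

SIMPLE IRA contribution: $1821.55 × 0.03 = $54.65
Taxable wages = $1821.55 − $54.65 = $1766.90
State withholding: $1766.90 × 0.0225 = $39.76
Federal income tax: $1766.90 × 0.249 = $439.96
Medicare tax: $1821.55 × 0.0204 = $37.16
SDI: $1821.55 × 0.0174 = $31.69
State unemployment insurance (employee share): cap not yet reached, full $1821.55 is subject → $1821.55 × 0.002 = $3.64
Parking deduction: $116.57
Total deductions = $54.65 + $39.76 + $439.96 + $37.16 + $31.69 + $3.64 + $116.57 = $723.43
Net pay = $1821.55 − $723.43 = $1098.12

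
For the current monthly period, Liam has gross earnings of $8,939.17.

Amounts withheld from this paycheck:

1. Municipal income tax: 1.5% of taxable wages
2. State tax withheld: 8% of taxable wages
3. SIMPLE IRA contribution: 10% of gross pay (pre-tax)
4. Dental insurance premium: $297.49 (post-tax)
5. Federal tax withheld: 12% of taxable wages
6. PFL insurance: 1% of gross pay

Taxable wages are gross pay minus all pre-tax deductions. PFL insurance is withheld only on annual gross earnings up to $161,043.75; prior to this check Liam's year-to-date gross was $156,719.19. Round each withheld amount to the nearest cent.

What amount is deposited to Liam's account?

$5,974.78

SIMPLE IRA contribution: $8,939.17 × 0.1 = $893.92
Taxable wages = $8,939.17 − $893.92 = $8,045.25
Federal tax withheld: $8,045.25 × 0.12 = $965.43
Municipal income tax: $8,045.25 × 0.015 = $120.68
State tax withheld: $8,045.25 × 0.08 = $643.62
PFL insurance: only $161,043.75 − $156,719.19 = $4,324.56 of this check is subject → $4,324.56 × 0.01 = $43.25
Dental insurance premium: $297.49
Total deductions = $893.92 + $965.43 + $120.68 + $643.62 + $43.25 + $297.49 = $2,964.39
Net pay = $8,939.17 − $2,964.39 = $5,974.78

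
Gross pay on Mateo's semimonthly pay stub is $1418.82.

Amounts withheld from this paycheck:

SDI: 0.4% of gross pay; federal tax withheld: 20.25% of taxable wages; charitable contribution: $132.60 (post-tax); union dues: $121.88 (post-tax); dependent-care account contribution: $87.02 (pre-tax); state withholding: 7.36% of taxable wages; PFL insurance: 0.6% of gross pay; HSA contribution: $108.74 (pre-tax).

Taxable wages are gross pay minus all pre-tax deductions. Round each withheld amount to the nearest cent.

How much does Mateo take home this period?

$616.70

Dependent-care account contribution: $87.02
HSA contribution: $108.74
Pre-tax total = $87.02 + $108.74 = $195.76
Taxable wages = $1418.82 − $195.76 = $1223.06
Federal tax withheld: $1223.06 × 0.2025 = $247.67
State withholding: $1223.06 × 0.0736 = $90.02
PFL insurance: $1418.82 × 0.006 = $8.51
SDI: $1418.82 × 0.004 = $5.68
Charitable contribution: $132.60
Union dues: $121.88
Total deductions = $87.02 + $108.74 + $247.67 + $90.02 + $8.51 + $5.68 + $132.60 + $121.88 = $802.12
Net pay = $1418.82 − $802.12 = $616.70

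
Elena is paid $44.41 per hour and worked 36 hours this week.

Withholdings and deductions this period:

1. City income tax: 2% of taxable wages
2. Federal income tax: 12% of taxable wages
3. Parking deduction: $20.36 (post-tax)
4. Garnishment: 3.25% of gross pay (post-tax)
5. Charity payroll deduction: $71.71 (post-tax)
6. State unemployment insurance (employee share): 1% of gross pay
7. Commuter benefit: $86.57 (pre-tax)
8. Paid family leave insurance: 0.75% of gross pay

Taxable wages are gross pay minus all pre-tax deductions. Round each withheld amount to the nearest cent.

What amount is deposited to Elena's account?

$1128.48

Gross pay: 36 × $44.41 = $1598.76
Commuter benefit: $86.57
Taxable wages = $1598.76 − $86.57 = $1512.19
City income tax: $1512.19 × 0.02 = $30.24
Federal income tax: $1512.19 × 0.12 = $181.46
Paid family leave insurance: $1598.76 × 0.0075 = $11.99
State unemployment insurance (employee share): $1598.76 × 0.01 = $15.99
Parking deduction: $20.36
Garnishment: $1598.76 × 0.0325 = $51.96
Charity payroll deduction: $71.71
Total deductions = $86.57 + $30.24 + $181.46 + $11.99 + $15.99 + $20.36 + $51.96 + $71.71 = $470.28
Net pay = $1598.76 − $470.28 = $1128.48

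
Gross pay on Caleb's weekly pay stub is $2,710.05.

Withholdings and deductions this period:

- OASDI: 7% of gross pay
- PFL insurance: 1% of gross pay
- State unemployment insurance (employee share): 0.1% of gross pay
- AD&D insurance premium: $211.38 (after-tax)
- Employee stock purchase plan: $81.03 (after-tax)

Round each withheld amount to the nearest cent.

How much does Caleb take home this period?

$2,198.13

State unemployment insurance (employee share): $2,710.05 × 0.001 = $2.71
OASDI: $2,710.05 × 0.07 = $189.70
PFL insurance: $2,710.05 × 0.01 = $27.10
AD&D insurance premium: $211.38
Employee stock purchase plan: $81.03
Total deductions = $2.71 + $189.70 + $27.10 + $211.38 + $81.03 = $511.92
Net pay = $2,710.05 − $511.92 = $2,198.13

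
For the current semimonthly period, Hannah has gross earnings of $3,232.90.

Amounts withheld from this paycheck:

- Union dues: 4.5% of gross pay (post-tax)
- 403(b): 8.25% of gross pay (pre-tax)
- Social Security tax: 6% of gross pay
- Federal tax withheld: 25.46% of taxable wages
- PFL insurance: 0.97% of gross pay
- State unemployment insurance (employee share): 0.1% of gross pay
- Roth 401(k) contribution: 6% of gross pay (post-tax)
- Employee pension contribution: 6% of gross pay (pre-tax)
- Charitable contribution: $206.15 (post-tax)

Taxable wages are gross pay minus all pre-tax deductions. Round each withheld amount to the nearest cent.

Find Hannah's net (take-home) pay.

$1,292.25

Employee pension contribution: $3,232.90 × 0.06 = $193.97
403(b): $3,232.90 × 0.0825 = $266.71
Pre-tax total = $193.97 + $266.71 = $460.68
Taxable wages = $3,232.90 − $460.68 = $2,772.22
Federal tax withheld: $2,772.22 × 0.2546 = $705.81
State unemployment insurance (employee share): $3,232.90 × 0.001 = $3.23
PFL insurance: $3,232.90 × 0.0097 = $31.36
Social Security tax: $3,232.90 × 0.06 = $193.97
Union dues: $3,232.90 × 0.045 = $145.48
Charitable contribution: $206.15
Roth 401(k) contribution: $3,232.90 × 0.06 = $193.97
Total deductions = $193.97 + $266.71 + $705.81 + $3.23 + $31.36 + $193.97 + $145.48 + $206.15 + $193.97 = $1,940.65
Net pay = $3,232.90 − $1,940.65 = $1,292.25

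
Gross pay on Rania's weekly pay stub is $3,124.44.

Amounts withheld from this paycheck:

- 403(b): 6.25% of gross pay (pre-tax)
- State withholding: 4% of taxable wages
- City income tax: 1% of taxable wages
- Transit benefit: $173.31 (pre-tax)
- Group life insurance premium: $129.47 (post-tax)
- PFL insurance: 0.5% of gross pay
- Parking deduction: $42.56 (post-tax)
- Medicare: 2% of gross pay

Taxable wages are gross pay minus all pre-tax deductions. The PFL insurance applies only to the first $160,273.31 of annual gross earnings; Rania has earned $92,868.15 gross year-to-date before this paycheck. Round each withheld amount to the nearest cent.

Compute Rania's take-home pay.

$2,367.92

403(b): $3,124.44 × 0.0625 = $195.28
Transit benefit: $173.31
Pre-tax total = $195.28 + $173.31 = $368.59
Taxable wages = $3,124.44 − $368.59 = $2,755.85
City income tax: $2,755.85 × 0.01 = $27.56
State withholding: $2,755.85 × 0.04 = $110.23
Medicare: $3,124.44 × 0.02 = $62.49
PFL insurance: cap not yet reached, full $3,124.44 is subject → $3,124.44 × 0.005 = $15.62
Group life insurance premium: $129.47
Parking deduction: $42.56
Total deductions = $195.28 + $173.31 + $27.56 + $110.23 + $62.49 + $15.62 + $129.47 + $42.56 = $756.52
Net pay = $3,124.44 − $756.52 = $2,367.92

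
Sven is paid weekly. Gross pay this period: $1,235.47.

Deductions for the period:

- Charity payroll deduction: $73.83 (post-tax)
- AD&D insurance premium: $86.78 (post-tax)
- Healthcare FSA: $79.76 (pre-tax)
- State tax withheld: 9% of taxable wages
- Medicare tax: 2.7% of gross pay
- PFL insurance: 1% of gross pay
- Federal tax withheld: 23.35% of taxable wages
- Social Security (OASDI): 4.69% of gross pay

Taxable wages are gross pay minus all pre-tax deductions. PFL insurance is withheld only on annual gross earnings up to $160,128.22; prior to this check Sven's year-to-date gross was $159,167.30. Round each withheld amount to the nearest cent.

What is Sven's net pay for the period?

$520.32

Healthcare FSA: $79.76
Taxable wages = $1,235.47 − $79.76 = $1,155.71
State tax withheld: $1,155.71 × 0.09 = $104.01
Federal tax withheld: $1,155.71 × 0.2335 = $269.86
Social Security (OASDI): $1,235.47 × 0.0469 = $57.94
Medicare tax: $1,235.47 × 0.027 = $33.36
PFL insurance: only $160,128.22 − $159,167.30 = $960.92 of this check is subject → $960.92 × 0.01 = $9.61
Charity payroll deduction: $73.83
AD&D insurance premium: $86.78
Total deductions = $79.76 + $104.01 + $269.86 + $57.94 + $33.36 + $9.61 + $73.83 + $86.78 = $715.15
Net pay = $1,235.47 − $715.15 = $520.32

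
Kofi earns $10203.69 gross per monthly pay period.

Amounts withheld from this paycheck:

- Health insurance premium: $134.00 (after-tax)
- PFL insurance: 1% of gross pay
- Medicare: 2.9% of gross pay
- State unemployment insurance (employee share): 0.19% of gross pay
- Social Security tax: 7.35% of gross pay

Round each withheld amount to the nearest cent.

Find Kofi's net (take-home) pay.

$8902.38

PFL insurance: $10203.69 × 0.01 = $102.04
Medicare: $10203.69 × 0.029 = $295.91
State unemployment insurance (employee share): $10203.69 × 0.0019 = $19.39
Social Security tax: $10203.69 × 0.0735 = $749.97
Health insurance premium: $134.00
Total deductions = $102.04 + $295.91 + $19.39 + $749.97 + $134.00 = $1301.31
Net pay = $10203.69 − $1301.31 = $8902.38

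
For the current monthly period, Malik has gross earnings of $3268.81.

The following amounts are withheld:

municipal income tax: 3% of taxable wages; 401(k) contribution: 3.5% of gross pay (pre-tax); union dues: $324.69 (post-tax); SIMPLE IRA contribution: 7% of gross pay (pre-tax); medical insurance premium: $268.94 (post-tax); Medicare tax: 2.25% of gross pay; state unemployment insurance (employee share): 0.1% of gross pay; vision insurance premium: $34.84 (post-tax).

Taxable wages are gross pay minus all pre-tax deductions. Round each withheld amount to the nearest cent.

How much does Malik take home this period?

$2132.52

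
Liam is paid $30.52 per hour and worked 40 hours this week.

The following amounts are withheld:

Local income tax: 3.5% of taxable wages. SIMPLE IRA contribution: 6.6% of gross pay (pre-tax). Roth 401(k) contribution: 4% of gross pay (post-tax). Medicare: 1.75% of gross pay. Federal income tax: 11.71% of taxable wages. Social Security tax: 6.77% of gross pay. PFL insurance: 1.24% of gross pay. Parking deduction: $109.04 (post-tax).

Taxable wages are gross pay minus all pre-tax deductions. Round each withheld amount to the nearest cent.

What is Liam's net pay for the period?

Gross pay: 40 × $30.52 = $1,220.80
SIMPLE IRA contribution: $1,220.80 × 0.066 = $80.57
Taxable wages = $1,220.80 − $80.57 = $1,140.23
Federal income tax: $1,140.23 × 0.1171 = $133.52
Local income tax: $1,140.23 × 0.035 = $39.91
Social Security tax: $1,220.80 × 0.0677 = $82.65
Medicare: $1,220.80 × 0.0175 = $21.36
PFL insurance: $1,220.80 × 0.0124 = $15.14
Roth 401(k) contribution: $1,220.80 × 0.04 = $48.83
Parking deduction: $109.04
Total deductions = $80.57 + $133.52 + $39.91 + $82.65 + $21.36 + $15.14 + $48.83 + $109.04 = $531.02
Net pay = $1,220.80 − $531.02 = $689.78

$689.78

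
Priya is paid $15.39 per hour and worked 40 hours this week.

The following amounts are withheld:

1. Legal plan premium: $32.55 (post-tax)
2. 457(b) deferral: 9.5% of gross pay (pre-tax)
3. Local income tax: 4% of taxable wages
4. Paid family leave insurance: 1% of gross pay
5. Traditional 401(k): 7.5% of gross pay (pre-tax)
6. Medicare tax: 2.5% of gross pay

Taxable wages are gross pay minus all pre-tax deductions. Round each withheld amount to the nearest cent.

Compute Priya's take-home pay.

$436.41

Gross pay: 40 × $15.39 = $615.60
Traditional 401(k): $615.60 × 0.075 = $46.17
457(b) deferral: $615.60 × 0.095 = $58.48
Pre-tax total = $46.17 + $58.48 = $104.65
Taxable wages = $615.60 − $104.65 = $510.95
Local income tax: $510.95 × 0.04 = $20.44
Paid family leave insurance: $615.60 × 0.01 = $6.16
Medicare tax: $615.60 × 0.025 = $15.39
Legal plan premium: $32.55
Total deductions = $46.17 + $58.48 + $20.44 + $6.16 + $15.39 + $32.55 = $179.19
Net pay = $615.60 − $179.19 = $436.41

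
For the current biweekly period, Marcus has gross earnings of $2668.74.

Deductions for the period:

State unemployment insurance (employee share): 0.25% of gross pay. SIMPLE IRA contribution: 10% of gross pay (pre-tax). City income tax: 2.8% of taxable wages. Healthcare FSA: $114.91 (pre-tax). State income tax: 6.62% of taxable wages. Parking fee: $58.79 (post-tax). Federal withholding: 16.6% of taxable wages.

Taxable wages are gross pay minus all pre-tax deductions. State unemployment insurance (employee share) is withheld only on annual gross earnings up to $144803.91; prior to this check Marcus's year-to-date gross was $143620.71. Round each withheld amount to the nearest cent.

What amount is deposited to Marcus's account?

$1630.14

Healthcare FSA: $114.91
SIMPLE IRA contribution: $2668.74 × 0.1 = $266.87
Pre-tax total = $114.91 + $266.87 = $381.78
Taxable wages = $2668.74 − $381.78 = $2286.96
City income tax: $2286.96 × 0.028 = $64.03
Federal withholding: $2286.96 × 0.166 = $379.64
State income tax: $2286.96 × 0.0662 = $151.40
State unemployment insurance (employee share): only $144803.91 − $143620.71 = $1183.20 of this check is subject → $1183.20 × 0.0025 = $2.96
Parking fee: $58.79
Total deductions = $114.91 + $266.87 + $64.03 + $379.64 + $151.40 + $2.96 + $58.79 = $1038.60
Net pay = $2668.74 − $1038.60 = $1630.14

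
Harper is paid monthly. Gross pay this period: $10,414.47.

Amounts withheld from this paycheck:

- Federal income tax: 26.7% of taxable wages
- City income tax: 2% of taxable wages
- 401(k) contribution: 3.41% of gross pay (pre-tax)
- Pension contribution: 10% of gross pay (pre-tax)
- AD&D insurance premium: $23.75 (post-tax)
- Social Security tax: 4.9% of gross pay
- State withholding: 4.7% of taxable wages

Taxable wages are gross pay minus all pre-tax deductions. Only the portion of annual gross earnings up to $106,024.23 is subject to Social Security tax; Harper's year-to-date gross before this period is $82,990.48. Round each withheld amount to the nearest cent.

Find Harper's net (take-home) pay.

$5,471.85

401(k) contribution: $10,414.47 × 0.0341 = $355.13
Pension contribution: $10,414.47 × 0.1 = $1,041.45
Pre-tax total = $355.13 + $1,041.45 = $1,396.58
Taxable wages = $10,414.47 − $1,396.58 = $9,017.89
State withholding: $9,017.89 × 0.047 = $423.84
City income tax: $9,017.89 × 0.02 = $180.36
Federal income tax: $9,017.89 × 0.267 = $2,407.78
Social Security tax: cap not yet reached, full $10,414.47 is subject → $10,414.47 × 0.049 = $510.31
AD&D insurance premium: $23.75
Total deductions = $355.13 + $1,041.45 + $423.84 + $180.36 + $2,407.78 + $510.31 + $23.75 = $4,942.62
Net pay = $10,414.47 − $4,942.62 = $5,471.85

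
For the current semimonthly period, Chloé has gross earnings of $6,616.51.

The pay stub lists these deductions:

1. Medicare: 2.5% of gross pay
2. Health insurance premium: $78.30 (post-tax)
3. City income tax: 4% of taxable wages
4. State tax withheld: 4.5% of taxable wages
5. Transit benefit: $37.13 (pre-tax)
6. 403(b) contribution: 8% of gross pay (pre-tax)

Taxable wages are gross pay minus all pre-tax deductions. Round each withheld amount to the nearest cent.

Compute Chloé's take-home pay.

403(b) contribution: $6,616.51 × 0.08 = $529.32
Transit benefit: $37.13
Pre-tax total = $529.32 + $37.13 = $566.45
Taxable wages = $6,616.51 − $566.45 = $6,050.06
City income tax: $6,050.06 × 0.04 = $242.00
State tax withheld: $6,050.06 × 0.045 = $272.25
Medicare: $6,616.51 × 0.025 = $165.41
Health insurance premium: $78.30
Total deductions = $529.32 + $37.13 + $242.00 + $272.25 + $165.41 + $78.30 = $1,324.41
Net pay = $6,616.51 − $1,324.41 = $5,292.10

$5,292.10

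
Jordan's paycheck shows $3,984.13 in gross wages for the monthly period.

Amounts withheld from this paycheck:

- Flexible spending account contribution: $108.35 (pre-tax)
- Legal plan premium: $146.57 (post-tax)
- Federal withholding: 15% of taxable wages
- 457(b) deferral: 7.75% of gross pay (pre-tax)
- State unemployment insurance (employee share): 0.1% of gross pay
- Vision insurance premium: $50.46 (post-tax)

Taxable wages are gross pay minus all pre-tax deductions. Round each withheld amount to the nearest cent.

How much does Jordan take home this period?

Flexible spending account contribution: $108.35
457(b) deferral: $3,984.13 × 0.0775 = $308.77
Pre-tax total = $108.35 + $308.77 = $417.12
Taxable wages = $3,984.13 − $417.12 = $3,567.01
Federal withholding: $3,567.01 × 0.15 = $535.05
State unemployment insurance (employee share): $3,984.13 × 0.001 = $3.98
Legal plan premium: $146.57
Vision insurance premium: $50.46
Total deductions = $108.35 + $308.77 + $535.05 + $3.98 + $146.57 + $50.46 = $1,153.18
Net pay = $3,984.13 − $1,153.18 = $2,830.95

$2,830.95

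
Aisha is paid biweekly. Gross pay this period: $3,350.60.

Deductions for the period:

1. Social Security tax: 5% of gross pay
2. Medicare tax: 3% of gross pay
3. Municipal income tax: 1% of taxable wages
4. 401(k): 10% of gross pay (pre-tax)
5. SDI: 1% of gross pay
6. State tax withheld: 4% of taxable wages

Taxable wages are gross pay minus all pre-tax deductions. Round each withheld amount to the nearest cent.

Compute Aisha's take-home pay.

$2,563.20

401(k): $3,350.60 × 0.1 = $335.06
Taxable wages = $3,350.60 − $335.06 = $3,015.54
State tax withheld: $3,015.54 × 0.04 = $120.62
Municipal income tax: $3,015.54 × 0.01 = $30.16
Medicare tax: $3,350.60 × 0.03 = $100.52
Social Security tax: $3,350.60 × 0.05 = $167.53
SDI: $3,350.60 × 0.01 = $33.51
Total deductions = $335.06 + $120.62 + $30.16 + $100.52 + $167.53 + $33.51 = $787.40
Net pay = $3,350.60 − $787.40 = $2,563.20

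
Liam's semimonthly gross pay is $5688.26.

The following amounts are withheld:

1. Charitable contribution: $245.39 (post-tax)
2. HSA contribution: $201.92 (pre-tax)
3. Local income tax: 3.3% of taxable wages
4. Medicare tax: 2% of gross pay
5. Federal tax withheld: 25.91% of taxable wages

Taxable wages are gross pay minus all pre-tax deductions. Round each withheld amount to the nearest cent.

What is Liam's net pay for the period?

$3524.62

HSA contribution: $201.92
Taxable wages = $5688.26 − $201.92 = $5486.34
Federal tax withheld: $5486.34 × 0.2591 = $1421.51
Local income tax: $5486.34 × 0.033 = $181.05
Medicare tax: $5688.26 × 0.02 = $113.77
Charitable contribution: $245.39
Total deductions = $201.92 + $1421.51 + $181.05 + $113.77 + $245.39 = $2163.64
Net pay = $5688.26 − $2163.64 = $3524.62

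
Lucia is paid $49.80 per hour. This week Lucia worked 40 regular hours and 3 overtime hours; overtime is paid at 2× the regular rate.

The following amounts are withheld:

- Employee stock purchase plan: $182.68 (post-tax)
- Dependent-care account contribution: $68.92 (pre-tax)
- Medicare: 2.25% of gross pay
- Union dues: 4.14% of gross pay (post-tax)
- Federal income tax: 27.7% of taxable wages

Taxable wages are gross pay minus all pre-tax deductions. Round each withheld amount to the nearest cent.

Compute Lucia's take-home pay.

Regular pay: 40 × $49.80 = $1992.00
Overtime pay: 3 × $49.80 × 2 = $298.80
Gross pay = $1992.00 + $298.80 = $2290.80
Dependent-care account contribution: $68.92
Taxable wages = $2290.80 − $68.92 = $2221.88
Federal income tax: $2221.88 × 0.277 = $615.46
Medicare: $2290.80 × 0.0225 = $51.54
Union dues: $2290.80 × 0.0414 = $94.84
Employee stock purchase plan: $182.68
Total deductions = $68.92 + $615.46 + $51.54 + $94.84 + $182.68 = $1013.44
Net pay = $2290.80 − $1013.44 = $1277.36

$1277.36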